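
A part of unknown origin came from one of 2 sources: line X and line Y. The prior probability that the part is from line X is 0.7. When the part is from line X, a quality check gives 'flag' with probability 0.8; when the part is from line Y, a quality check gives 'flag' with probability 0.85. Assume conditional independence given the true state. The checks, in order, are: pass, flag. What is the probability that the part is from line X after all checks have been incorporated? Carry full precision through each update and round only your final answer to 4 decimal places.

After 'pass': P(line X) = 0.2·0.7000 / (0.2·0.7000 + 0.15·0.3000) ≈ 0.7568
After 'flag': P(line X) = 0.8·0.7568 / (0.8·0.7568 + 0.85·0.2432) ≈ 0.7454

0.7454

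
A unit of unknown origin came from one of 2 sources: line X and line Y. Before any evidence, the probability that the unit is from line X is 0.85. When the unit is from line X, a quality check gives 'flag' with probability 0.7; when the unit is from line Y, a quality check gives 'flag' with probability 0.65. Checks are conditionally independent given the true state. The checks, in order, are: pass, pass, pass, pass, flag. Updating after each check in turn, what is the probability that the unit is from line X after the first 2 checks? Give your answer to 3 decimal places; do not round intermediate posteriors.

0.806

Each posterior becomes the prior for the next update.
After 'pass': P(line X) = 0.3·0.8500 / (0.3·0.8500 + 0.35·0.1500) ≈ 0.8293
After 'pass': P(line X) = 0.3·0.8293 / (0.3·0.8293 + 0.35·0.1707) ≈ 0.8063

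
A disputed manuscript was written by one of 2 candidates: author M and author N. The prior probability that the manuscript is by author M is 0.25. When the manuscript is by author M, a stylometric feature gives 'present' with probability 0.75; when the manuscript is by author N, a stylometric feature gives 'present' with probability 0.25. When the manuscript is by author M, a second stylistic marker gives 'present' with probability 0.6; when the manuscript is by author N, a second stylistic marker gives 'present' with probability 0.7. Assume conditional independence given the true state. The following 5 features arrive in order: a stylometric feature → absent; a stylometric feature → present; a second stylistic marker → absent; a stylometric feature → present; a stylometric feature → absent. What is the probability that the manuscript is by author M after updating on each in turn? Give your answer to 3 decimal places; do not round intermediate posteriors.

0.308

After a stylometric feature='absent': P(author M) = 0.25·0.2500 / (0.25·0.2500 + 0.75·0.7500) ≈ 0.1000
After a stylometric feature='present': P(author M) = 0.75·0.1000 / (0.75·0.1000 + 0.25·0.9000) ≈ 0.2500
After a second stylistic marker='absent': P(author M) = 0.4·0.2500 / (0.4·0.2500 + 0.3·0.7500) ≈ 0.3077
After a stylometric feature='present': P(author M) = 0.75·0.3077 / (0.75·0.3077 + 0.25·0.6923) ≈ 0.5714
After a stylometric feature='absent': P(author M) = 0.25·0.5714 / (0.25·0.5714 + 0.75·0.4286) ≈ 0.3077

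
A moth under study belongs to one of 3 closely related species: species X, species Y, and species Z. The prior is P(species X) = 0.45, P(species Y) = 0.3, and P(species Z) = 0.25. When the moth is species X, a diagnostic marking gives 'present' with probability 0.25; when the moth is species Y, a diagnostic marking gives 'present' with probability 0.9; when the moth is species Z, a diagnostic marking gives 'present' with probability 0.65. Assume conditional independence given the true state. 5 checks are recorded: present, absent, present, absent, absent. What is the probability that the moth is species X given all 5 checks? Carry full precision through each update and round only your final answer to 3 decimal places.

After 'present': normaliser = 0.25·0.4500 + 0.9·0.3000 + 0.65·0.2500; P(species X) ≈ 0.2064, P(species Y) ≈ 0.4954, P(species Z) ≈ 0.2982
After 'absent': normaliser = 0.75·0.2064 + 0.1·0.4954 + 0.35·0.2982; P(species X) ≈ 0.5015, P(species Y) ≈ 0.1605, P(species Z) ≈ 0.3380
After 'present': normaliser = 0.25·0.5015 + 0.9·0.1605 + 0.65·0.3380; P(species X) ≈ 0.2561, P(species Y) ≈ 0.2950, P(species Z) ≈ 0.4489
After 'absent': normaliser = 0.75·0.2561 + 0.1·0.2950 + 0.35·0.4489; P(species X) ≈ 0.5072, P(species Y) ≈ 0.0779, P(species Z) ≈ 0.4149
After 'absent': normaliser = 0.75·0.5072 + 0.1·0.0779 + 0.35·0.4149; P(species X) ≈ 0.7132, P(species Y) ≈ 0.0146, P(species Z) ≈ 0.2722

0.713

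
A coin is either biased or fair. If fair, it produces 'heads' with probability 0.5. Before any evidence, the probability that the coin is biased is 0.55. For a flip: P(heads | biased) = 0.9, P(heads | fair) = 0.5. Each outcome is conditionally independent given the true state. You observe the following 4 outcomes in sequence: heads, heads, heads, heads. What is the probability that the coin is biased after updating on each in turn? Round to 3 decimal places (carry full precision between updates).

0.928

Each posterior becomes the prior for the next update.
After 'heads': P(biased) = 0.9·0.5500 / (0.9·0.5500 + 0.5·0.4500) ≈ 0.6875
After 'heads': P(biased) = 0.9·0.6875 / (0.9·0.6875 + 0.5·0.3125) ≈ 0.7984
After 'heads': P(biased) = 0.9·0.7984 / (0.9·0.7984 + 0.5·0.2016) ≈ 0.8770
After 'heads': P(biased) = 0.9·0.8770 / (0.9·0.8770 + 0.5·0.1230) ≈ 0.9277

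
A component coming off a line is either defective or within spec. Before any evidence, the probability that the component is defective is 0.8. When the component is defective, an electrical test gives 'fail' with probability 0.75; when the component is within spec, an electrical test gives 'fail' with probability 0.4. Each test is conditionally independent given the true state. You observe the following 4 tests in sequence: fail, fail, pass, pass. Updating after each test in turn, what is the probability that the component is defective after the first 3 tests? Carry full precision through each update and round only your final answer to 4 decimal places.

0.8542

Each posterior becomes the prior for the next update.
After 'fail': P(defective) = 0.75·0.8000 / (0.75·0.8000 + 0.4·0.2000) ≈ 0.8824
After 'fail': P(defective) = 0.75·0.8824 / (0.75·0.8824 + 0.4·0.1176) ≈ 0.9336
After 'pass': P(defective) = 0.25·0.9336 / (0.25·0.9336 + 0.6·0.0664) ≈ 0.8542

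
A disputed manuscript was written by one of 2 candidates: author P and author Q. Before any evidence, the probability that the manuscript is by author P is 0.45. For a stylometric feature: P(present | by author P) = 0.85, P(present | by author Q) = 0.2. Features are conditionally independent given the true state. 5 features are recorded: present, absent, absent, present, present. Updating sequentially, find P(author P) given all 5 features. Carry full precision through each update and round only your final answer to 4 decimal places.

0.6883

Apply Bayes' rule sequentially, carrying P(author P) forward.
After 'present': P(author P) = 0.85·0.4500 / (0.85·0.4500 + 0.2·0.5500) ≈ 0.7766
After 'absent': P(author P) = 0.15·0.7766 / (0.15·0.7766 + 0.8·0.2234) ≈ 0.3947
After 'absent': P(author P) = 0.15·0.3947 / (0.15·0.3947 + 0.8·0.6053) ≈ 0.1089
After 'present': P(author P) = 0.85·0.1089 / (0.85·0.1089 + 0.2·0.8911) ≈ 0.3419
After 'present': P(author P) = 0.85·0.3419 / (0.85·0.3419 + 0.2·0.6581) ≈ 0.6883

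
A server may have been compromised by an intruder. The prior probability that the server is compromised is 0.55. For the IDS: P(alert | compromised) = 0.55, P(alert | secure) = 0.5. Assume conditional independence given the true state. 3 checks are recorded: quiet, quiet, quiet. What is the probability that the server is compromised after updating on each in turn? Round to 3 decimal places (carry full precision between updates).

After 'quiet': P(compromised) = 0.45·0.5500 / (0.45·0.5500 + 0.5·0.4500) ≈ 0.5238
After 'quiet': P(compromised) = 0.45·0.5238 / (0.45·0.5238 + 0.5·0.4762) ≈ 0.4975
After 'quiet': P(compromised) = 0.45·0.4975 / (0.45·0.4975 + 0.5·0.5025) ≈ 0.4712

0.471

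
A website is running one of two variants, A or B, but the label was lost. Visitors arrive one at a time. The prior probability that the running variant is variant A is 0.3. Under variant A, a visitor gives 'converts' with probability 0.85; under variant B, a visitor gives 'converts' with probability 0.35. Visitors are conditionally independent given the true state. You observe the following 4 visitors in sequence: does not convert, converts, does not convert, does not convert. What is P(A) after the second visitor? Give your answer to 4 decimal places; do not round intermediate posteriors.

Apply Bayes' rule sequentially, carrying P(A) forward.
After 'does not convert': P(A) = 0.15·0.3000 / (0.15·0.3000 + 0.65·0.7000) ≈ 0.0900
After 'converts': P(A) = 0.85·0.0900 / (0.85·0.0900 + 0.35·0.9100) ≈ 0.1937

0.1937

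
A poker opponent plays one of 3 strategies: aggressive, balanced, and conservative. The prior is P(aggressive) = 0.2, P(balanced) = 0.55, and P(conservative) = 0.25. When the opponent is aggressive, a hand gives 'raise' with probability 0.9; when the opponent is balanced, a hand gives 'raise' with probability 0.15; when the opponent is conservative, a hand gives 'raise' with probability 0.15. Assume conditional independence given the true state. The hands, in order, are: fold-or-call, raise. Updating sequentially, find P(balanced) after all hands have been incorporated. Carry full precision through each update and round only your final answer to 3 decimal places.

After 'fold-or-call': normaliser = 0.1·0.2000 + 0.85·0.5500 + 0.85·0.2500; P(aggressive) ≈ 0.0286, P(balanced) ≈ 0.6679, P(conservative) ≈ 0.3036
After 'raise': normaliser = 0.9·0.0286 + 0.15·0.6679 + 0.15·0.3036; P(aggressive) ≈ 0.1500, P(balanced) ≈ 0.5844, P(conservative) ≈ 0.2656

0.584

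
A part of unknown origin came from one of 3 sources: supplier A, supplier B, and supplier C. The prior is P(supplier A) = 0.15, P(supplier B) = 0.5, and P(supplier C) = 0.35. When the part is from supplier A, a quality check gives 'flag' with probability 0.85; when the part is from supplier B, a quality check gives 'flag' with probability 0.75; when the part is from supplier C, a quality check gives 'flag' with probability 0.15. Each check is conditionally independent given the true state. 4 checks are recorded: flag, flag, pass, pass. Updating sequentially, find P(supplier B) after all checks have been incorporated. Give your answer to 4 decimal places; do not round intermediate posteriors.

After 'flag': normaliser = 0.85·0.1500 + 0.75·0.5000 + 0.15·0.3500; P(supplier A) ≈ 0.2297, P(supplier B) ≈ 0.6757, P(supplier C) ≈ 0.0946
After 'flag': normaliser = 0.85·0.2297 + 0.75·0.6757 + 0.15·0.0946; P(supplier A) ≈ 0.2726, P(supplier B) ≈ 0.7075, P(supplier C) ≈ 0.0198
After 'pass': normaliser = 0.15·0.2726 + 0.25·0.7075 + 0.85·0.0198; P(supplier A) ≈ 0.1743, P(supplier B) ≈ 0.7539, P(supplier C) ≈ 0.0718
After 'pass': normaliser = 0.15·0.1743 + 0.25·0.7539 + 0.85·0.0718; P(supplier A) ≈ 0.0949, P(supplier B) ≈ 0.6838, P(supplier C) ≈ 0.2213

0.6838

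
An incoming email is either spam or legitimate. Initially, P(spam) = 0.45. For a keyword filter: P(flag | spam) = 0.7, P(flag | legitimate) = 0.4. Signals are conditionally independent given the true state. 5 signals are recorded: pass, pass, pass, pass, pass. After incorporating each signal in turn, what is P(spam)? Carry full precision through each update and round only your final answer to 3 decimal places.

0.025

After 'pass': P(spam) = 0.3·0.4500 / (0.3·0.4500 + 0.6·0.5500) ≈ 0.2903
After 'pass': P(spam) = 0.3·0.2903 / (0.3·0.2903 + 0.6·0.7097) ≈ 0.1698
After 'pass': P(spam) = 0.3·0.1698 / (0.3·0.1698 + 0.6·0.8302) ≈ 0.0928
After 'pass': P(spam) = 0.3·0.0928 / (0.3·0.0928 + 0.6·0.9072) ≈ 0.0486
After 'pass': P(spam) = 0.3·0.0486 / (0.3·0.0486 + 0.6·0.9514) ≈ 0.0249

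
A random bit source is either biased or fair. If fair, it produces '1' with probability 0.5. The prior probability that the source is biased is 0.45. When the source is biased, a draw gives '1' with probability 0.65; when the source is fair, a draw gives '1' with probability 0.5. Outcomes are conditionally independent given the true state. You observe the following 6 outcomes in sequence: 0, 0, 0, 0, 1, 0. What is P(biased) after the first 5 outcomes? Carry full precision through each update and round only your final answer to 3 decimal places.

After '0': P(biased) = 0.35·0.4500 / (0.35·0.4500 + 0.5·0.5500) ≈ 0.3642
After '0': P(biased) = 0.35·0.3642 / (0.35·0.3642 + 0.5·0.6358) ≈ 0.2862
After '0': P(biased) = 0.35·0.2862 / (0.35·0.2862 + 0.5·0.7138) ≈ 0.2191
After '0': P(biased) = 0.35·0.2191 / (0.35·0.2191 + 0.5·0.7809) ≈ 0.1642
After '1': P(biased) = 0.65·0.1642 / (0.65·0.1642 + 0.5·0.8358) ≈ 0.2034

0.203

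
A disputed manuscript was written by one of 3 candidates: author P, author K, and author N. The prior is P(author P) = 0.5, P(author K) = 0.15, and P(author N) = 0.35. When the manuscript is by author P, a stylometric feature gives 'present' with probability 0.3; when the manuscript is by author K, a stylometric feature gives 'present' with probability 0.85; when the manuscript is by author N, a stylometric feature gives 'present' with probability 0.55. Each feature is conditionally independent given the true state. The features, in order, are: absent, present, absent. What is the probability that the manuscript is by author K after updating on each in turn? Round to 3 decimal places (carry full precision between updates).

0.025

After 'absent': normaliser = 0.7·0.5000 + 0.15·0.1500 + 0.45·0.3500; P(author P) ≈ 0.6604, P(author K) ≈ 0.0425, P(author N) ≈ 0.2972
After 'present': normaliser = 0.3·0.6604 + 0.85·0.0425 + 0.55·0.2972; P(author P) ≈ 0.4982, P(author K) ≈ 0.0907, P(author N) ≈ 0.4110
After 'absent': normaliser = 0.7·0.4982 + 0.15·0.0907 + 0.45·0.4110; P(author P) ≈ 0.6372, P(author K) ≈ 0.0249, P(author N) ≈ 0.3379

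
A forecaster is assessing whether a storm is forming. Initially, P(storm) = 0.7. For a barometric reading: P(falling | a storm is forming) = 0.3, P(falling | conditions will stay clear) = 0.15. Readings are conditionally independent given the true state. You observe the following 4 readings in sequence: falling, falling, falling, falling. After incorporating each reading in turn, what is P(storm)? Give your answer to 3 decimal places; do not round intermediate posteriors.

0.974

After 'falling': P(storm) = 0.3·0.7000 / (0.3·0.7000 + 0.15·0.3000) ≈ 0.8235
After 'falling': P(storm) = 0.3·0.8235 / (0.3·0.8235 + 0.15·0.1765) ≈ 0.9032
After 'falling': P(storm) = 0.3·0.9032 / (0.3·0.9032 + 0.15·0.0968) ≈ 0.9492
After 'falling': P(storm) = 0.3·0.9492 / (0.3·0.9492 + 0.15·0.0508) ≈ 0.9739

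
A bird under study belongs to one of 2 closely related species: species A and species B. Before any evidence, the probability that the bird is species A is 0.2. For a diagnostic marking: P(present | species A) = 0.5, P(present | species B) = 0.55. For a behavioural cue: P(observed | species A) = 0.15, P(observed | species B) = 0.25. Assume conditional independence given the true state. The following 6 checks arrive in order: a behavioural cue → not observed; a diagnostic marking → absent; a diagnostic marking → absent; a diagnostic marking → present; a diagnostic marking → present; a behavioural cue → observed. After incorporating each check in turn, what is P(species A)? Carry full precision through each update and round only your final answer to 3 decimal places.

0.148

Each posterior becomes the prior for the next update.
After a behavioural cue='not observed': P(species A) = 0.85·0.2000 / (0.85·0.2000 + 0.75·0.8000) ≈ 0.2208
After a diagnostic marking='absent': P(species A) = 0.5·0.2208 / (0.5·0.2208 + 0.45·0.7792) ≈ 0.2394
After a diagnostic marking='absent': P(species A) = 0.5·0.2394 / (0.5·0.2394 + 0.45·0.7606) ≈ 0.2591
After a diagnostic marking='present': P(species A) = 0.5·0.2591 / (0.5·0.2591 + 0.55·0.7409) ≈ 0.2413
After a diagnostic marking='present': P(species A) = 0.5·0.2413 / (0.5·0.2413 + 0.55·0.7587) ≈ 0.2243
After a behavioural cue='observed': P(species A) = 0.15·0.2243 / (0.15·0.2243 + 0.25·0.7757) ≈ 0.1478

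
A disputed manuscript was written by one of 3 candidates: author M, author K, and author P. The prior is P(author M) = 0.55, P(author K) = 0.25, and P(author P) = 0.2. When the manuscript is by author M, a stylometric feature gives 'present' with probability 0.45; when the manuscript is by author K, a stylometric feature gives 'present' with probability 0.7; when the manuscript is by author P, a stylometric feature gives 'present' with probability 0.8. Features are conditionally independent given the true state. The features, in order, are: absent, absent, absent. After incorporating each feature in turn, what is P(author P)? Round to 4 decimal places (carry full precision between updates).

After 'absent': normaliser = 0.55·0.5500 + 0.3·0.2500 + 0.2·0.2000; P(author M) ≈ 0.7246, P(author K) ≈ 0.1796, P(author P) ≈ 0.0958
After 'absent': normaliser = 0.55·0.7246 + 0.3·0.1796 + 0.2·0.0958; P(author M) ≈ 0.8451, P(author K) ≈ 0.1143, P(author P) ≈ 0.0406
After 'absent': normaliser = 0.55·0.8451 + 0.3·0.1143 + 0.2·0.0406; P(author M) ≈ 0.9164, P(author K) ≈ 0.0676, P(author P) ≈ 0.0160

0.0160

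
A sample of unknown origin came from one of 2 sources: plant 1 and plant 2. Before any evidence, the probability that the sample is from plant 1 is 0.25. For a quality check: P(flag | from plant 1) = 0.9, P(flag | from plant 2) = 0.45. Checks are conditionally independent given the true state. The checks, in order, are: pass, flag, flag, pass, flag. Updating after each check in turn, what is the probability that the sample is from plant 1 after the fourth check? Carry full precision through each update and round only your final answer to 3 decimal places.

After 'pass': P(plant 1) = 0.1·0.2500 / (0.1·0.2500 + 0.55·0.7500) ≈ 0.0571
After 'flag': P(plant 1) = 0.9·0.0571 / (0.9·0.0571 + 0.45·0.9429) ≈ 0.1081
After 'flag': P(plant 1) = 0.9·0.1081 / (0.9·0.1081 + 0.45·0.8919) ≈ 0.1951
After 'pass': P(plant 1) = 0.1·0.1951 / (0.1·0.1951 + 0.55·0.8049) ≈ 0.0422

0.042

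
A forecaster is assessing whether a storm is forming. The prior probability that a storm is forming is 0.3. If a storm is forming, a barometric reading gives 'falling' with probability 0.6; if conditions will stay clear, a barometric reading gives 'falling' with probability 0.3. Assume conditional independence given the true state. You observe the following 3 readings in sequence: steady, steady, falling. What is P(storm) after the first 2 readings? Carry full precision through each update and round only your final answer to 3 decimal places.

After 'steady': P(storm) = 0.4·0.3000 / (0.4·0.3000 + 0.7·0.7000) ≈ 0.1967
After 'steady': P(storm) = 0.4·0.1967 / (0.4·0.1967 + 0.7·0.8033) ≈ 0.1228

0.123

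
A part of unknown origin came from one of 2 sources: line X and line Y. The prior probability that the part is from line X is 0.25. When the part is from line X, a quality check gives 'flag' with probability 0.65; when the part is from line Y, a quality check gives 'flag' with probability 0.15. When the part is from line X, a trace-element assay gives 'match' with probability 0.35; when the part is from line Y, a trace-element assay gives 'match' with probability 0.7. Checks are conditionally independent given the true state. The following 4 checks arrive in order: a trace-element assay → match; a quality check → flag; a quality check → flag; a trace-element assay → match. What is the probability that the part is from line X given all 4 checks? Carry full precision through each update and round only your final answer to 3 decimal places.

After a trace-element assay='match': P(line X) = 0.35·0.2500 / (0.35·0.2500 + 0.7·0.7500) ≈ 0.1429
After a quality check='flag': P(line X) = 0.65·0.1429 / (0.65·0.1429 + 0.15·0.8571) ≈ 0.4194
After a quality check='flag': P(line X) = 0.65·0.4194 / (0.65·0.4194 + 0.15·0.5806) ≈ 0.7578
After a trace-element assay='match': P(line X) = 0.35·0.7578 / (0.35·0.7578 + 0.7·0.2422) ≈ 0.6101

0.610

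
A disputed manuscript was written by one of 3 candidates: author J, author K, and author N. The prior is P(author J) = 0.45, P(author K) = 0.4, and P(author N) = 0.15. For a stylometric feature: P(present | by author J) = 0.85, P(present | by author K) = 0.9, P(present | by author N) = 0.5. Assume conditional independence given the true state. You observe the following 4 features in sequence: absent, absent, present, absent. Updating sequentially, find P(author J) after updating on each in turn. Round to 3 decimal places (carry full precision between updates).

0.117

After 'absent': normaliser = 0.15·0.4500 + 0.1·0.4000 + 0.5·0.1500; P(author J) ≈ 0.3699, P(author K) ≈ 0.2192, P(author N) ≈ 0.4110
After 'absent': normaliser = 0.15·0.3699 + 0.1·0.2192 + 0.5·0.4110; P(author J) ≈ 0.1961, P(author K) ≈ 0.0775, P(author N) ≈ 0.7264
After 'present': normaliser = 0.85·0.1961 + 0.9·0.0775 + 0.5·0.7264; P(author J) ≈ 0.2780, P(author K) ≈ 0.1163, P(author N) ≈ 0.6057
After 'absent': normaliser = 0.15·0.2780 + 0.1·0.1163 + 0.5·0.6057; P(author J) ≈ 0.1171, P(author K) ≈ 0.0327, P(author N) ≈ 0.8503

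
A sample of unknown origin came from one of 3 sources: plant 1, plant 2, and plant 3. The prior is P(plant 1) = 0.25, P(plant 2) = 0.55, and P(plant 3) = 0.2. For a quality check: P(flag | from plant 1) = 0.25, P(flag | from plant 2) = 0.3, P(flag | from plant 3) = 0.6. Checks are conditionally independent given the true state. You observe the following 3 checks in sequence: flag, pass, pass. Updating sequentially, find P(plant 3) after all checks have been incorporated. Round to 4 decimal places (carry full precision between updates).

After 'flag': normaliser = 0.25·0.2500 + 0.3·0.5500 + 0.6·0.2000; P(plant 1) ≈ 0.1799, P(plant 2) ≈ 0.4748, P(plant 3) ≈ 0.3453
After 'pass': normaliser = 0.75·0.1799 + 0.7·0.4748 + 0.4·0.3453; P(plant 1) ≈ 0.2228, P(plant 2) ≈ 0.5490, P(plant 3) ≈ 0.2282
After 'pass': normaliser = 0.75·0.2228 + 0.7·0.5490 + 0.4·0.2282; P(plant 1) ≈ 0.2600, P(plant 2) ≈ 0.5980, P(plant 3) ≈ 0.1420

0.1420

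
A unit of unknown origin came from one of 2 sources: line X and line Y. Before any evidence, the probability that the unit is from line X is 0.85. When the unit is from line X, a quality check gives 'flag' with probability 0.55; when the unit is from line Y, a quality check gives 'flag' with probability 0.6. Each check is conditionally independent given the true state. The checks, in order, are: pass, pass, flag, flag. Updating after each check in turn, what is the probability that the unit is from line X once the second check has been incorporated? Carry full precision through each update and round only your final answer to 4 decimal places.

0.8776

After 'pass': P(line X) = 0.45·0.8500 / (0.45·0.8500 + 0.4·0.1500) ≈ 0.8644
After 'pass': P(line X) = 0.45·0.8644 / (0.45·0.8644 + 0.4·0.1356) ≈ 0.8776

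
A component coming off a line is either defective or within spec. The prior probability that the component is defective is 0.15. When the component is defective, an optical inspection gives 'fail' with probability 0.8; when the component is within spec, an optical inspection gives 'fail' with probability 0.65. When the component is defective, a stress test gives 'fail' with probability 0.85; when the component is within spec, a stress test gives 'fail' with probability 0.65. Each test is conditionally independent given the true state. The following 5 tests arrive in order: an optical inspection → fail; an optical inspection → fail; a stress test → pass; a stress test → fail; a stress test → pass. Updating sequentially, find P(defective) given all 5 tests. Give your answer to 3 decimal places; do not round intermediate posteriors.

0.060

After an optical inspection='fail': P(defective) = 0.8·0.1500 / (0.8·0.1500 + 0.65·0.8500) ≈ 0.1784
After an optical inspection='fail': P(defective) = 0.8·0.1784 / (0.8·0.1784 + 0.65·0.8216) ≈ 0.2109
After a stress test='pass': P(defective) = 0.15·0.2109 / (0.15·0.2109 + 0.35·0.7891) ≈ 0.1028
After a stress test='fail': P(defective) = 0.85·0.1028 / (0.85·0.1028 + 0.65·0.8972) ≈ 0.1303
After a stress test='pass': P(defective) = 0.15·0.1303 / (0.15·0.1303 + 0.35·0.8697) ≈ 0.0603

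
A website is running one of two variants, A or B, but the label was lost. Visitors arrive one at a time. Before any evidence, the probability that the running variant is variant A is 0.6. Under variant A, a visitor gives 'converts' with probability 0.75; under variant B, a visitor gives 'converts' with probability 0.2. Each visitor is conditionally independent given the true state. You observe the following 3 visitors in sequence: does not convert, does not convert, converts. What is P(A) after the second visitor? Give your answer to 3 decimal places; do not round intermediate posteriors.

0.128

After 'does not convert': P(A) = 0.25·0.6000 / (0.25·0.6000 + 0.8·0.4000) ≈ 0.3191
After 'does not convert': P(A) = 0.25·0.3191 / (0.25·0.3191 + 0.8·0.6809) ≈ 0.1278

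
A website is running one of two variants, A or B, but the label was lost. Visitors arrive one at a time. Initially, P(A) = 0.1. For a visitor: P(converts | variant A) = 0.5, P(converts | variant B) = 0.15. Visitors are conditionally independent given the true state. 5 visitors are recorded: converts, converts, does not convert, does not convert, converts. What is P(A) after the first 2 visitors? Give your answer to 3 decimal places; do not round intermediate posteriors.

0.552

After 'converts': P(A) = 0.5·0.1000 / (0.5·0.1000 + 0.15·0.9000) ≈ 0.2703
After 'converts': P(A) = 0.5·0.2703 / (0.5·0.2703 + 0.15·0.7297) ≈ 0.5525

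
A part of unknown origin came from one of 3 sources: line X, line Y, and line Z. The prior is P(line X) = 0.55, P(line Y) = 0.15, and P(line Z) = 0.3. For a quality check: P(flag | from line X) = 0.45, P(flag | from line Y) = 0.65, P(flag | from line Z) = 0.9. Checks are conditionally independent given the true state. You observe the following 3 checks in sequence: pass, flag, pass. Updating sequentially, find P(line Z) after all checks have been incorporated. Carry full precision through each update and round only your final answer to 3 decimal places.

0.030

After 'pass': normaliser = 0.55·0.5500 + 0.35·0.1500 + 0.1·0.3000; P(line X) ≈ 0.7857, P(line Y) ≈ 0.1364, P(line Z) ≈ 0.0779
After 'flag': normaliser = 0.45·0.7857 + 0.65·0.1364 + 0.9·0.0779; P(line X) ≈ 0.6901, P(line Y) ≈ 0.1730, P(line Z) ≈ 0.1369
After 'pass': normaliser = 0.55·0.6901 + 0.35·0.1730 + 0.1·0.1369; P(line X) ≈ 0.8364, P(line Y) ≈ 0.1334, P(line Z) ≈ 0.0302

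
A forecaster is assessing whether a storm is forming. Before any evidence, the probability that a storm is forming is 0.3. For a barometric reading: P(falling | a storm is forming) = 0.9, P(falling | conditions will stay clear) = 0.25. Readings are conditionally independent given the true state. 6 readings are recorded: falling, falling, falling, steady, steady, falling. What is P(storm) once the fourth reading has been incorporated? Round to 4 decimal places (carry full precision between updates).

0.7272

After 'falling': P(storm) = 0.9·0.3000 / (0.9·0.3000 + 0.25·0.7000) ≈ 0.6067
After 'falling': P(storm) = 0.9·0.6067 / (0.9·0.6067 + 0.25·0.3933) ≈ 0.8474
After 'falling': P(storm) = 0.9·0.8474 / (0.9·0.8474 + 0.25·0.1526) ≈ 0.9524
After 'steady': P(storm) = 0.1·0.9524 / (0.1·0.9524 + 0.75·0.0476) ≈ 0.7272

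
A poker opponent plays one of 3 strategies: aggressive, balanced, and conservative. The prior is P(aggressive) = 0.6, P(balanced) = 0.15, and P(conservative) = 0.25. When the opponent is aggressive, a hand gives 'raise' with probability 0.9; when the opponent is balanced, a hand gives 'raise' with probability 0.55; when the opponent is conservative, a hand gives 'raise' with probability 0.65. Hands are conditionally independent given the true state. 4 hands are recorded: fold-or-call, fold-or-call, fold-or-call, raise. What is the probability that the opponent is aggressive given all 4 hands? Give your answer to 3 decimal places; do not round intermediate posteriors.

0.036

After 'fold-or-call': normaliser = 0.1·0.6000 + 0.45·0.1500 + 0.35·0.2500; P(aggressive) ≈ 0.2791, P(balanced) ≈ 0.3140, P(conservative) ≈ 0.4070
After 'fold-or-call': normaliser = 0.1·0.2791 + 0.45·0.3140 + 0.35·0.4070; P(aggressive) ≈ 0.0896, P(balanced) ≈ 0.4534, P(conservative) ≈ 0.4571
After 'fold-or-call': normaliser = 0.1·0.0896 + 0.45·0.4534 + 0.35·0.4571; P(aggressive) ≈ 0.0240, P(balanced) ≈ 0.5470, P(conservative) ≈ 0.4290
After 'raise': normaliser = 0.9·0.0240 + 0.55·0.5470 + 0.65·0.4290; P(aggressive) ≈ 0.0359, P(balanced) ≈ 0.5004, P(conservative) ≈ 0.4637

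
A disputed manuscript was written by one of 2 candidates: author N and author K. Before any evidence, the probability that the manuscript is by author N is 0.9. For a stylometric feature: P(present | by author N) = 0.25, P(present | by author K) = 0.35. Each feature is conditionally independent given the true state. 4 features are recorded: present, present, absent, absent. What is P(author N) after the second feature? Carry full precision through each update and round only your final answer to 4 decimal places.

After 'present': P(author N) = 0.25·0.9000 / (0.25·0.9000 + 0.35·0.1000) ≈ 0.8654
After 'present': P(author N) = 0.25·0.8654 / (0.25·0.8654 + 0.35·0.1346) ≈ 0.8212

0.8212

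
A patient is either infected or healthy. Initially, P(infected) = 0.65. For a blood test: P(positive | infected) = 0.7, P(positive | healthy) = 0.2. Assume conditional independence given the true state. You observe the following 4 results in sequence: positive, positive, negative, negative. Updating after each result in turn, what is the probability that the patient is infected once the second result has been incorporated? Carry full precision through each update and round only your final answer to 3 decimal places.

0.958

After 'positive': P(infected) = 0.7·0.6500 / (0.7·0.6500 + 0.2·0.3500) ≈ 0.8667
After 'positive': P(infected) = 0.7·0.8667 / (0.7·0.8667 + 0.2·0.1333) ≈ 0.9579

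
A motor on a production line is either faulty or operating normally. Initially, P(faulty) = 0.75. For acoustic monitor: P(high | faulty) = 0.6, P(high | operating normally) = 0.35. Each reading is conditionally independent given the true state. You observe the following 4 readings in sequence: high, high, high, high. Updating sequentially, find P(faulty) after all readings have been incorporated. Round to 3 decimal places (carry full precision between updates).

After 'high': P(faulty) = 0.6·0.7500 / (0.6·0.7500 + 0.35·0.2500) ≈ 0.8372
After 'high': P(faulty) = 0.6·0.8372 / (0.6·0.8372 + 0.35·0.1628) ≈ 0.8981
After 'high': P(faulty) = 0.6·0.8981 / (0.6·0.8981 + 0.35·0.1019) ≈ 0.9379
After 'high': P(faulty) = 0.6·0.9379 / (0.6·0.9379 + 0.35·0.0621) ≈ 0.9628

0.963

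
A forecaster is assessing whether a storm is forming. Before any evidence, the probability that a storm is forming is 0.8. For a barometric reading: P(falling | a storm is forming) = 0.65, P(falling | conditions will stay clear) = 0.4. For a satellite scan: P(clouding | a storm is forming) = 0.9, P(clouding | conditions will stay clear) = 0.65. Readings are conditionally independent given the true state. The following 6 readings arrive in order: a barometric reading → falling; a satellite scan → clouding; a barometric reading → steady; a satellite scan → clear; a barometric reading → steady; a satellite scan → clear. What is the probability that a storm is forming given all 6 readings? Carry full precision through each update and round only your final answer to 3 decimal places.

0.200

After a barometric reading='falling': P(storm) = 0.65·0.8000 / (0.65·0.8000 + 0.4·0.2000) ≈ 0.8667
After a satellite scan='clouding': P(storm) = 0.9·0.8667 / (0.9·0.8667 + 0.65·0.1333) ≈ 0.9000
After a barometric reading='steady': P(storm) = 0.35·0.9000 / (0.35·0.9000 + 0.6·0.1000) ≈ 0.8400
After a satellite scan='clear': P(storm) = 0.1·0.8400 / (0.1·0.8400 + 0.35·0.1600) ≈ 0.6000
After a barometric reading='steady': P(storm) = 0.35·0.6000 / (0.35·0.6000 + 0.6·0.4000) ≈ 0.4667
After a satellite scan='clear': P(storm) = 0.1·0.4667 / (0.1·0.4667 + 0.35·0.5333) ≈ 0.2000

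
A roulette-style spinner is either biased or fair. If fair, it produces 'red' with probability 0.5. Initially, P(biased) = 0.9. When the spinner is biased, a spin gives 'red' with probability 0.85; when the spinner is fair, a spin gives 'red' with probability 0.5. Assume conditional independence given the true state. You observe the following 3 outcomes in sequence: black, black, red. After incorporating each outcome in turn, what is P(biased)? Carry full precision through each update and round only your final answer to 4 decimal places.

0.5793

After 'black': P(biased) = 0.15·0.9000 / (0.15·0.9000 + 0.5·0.1000) ≈ 0.7297
After 'black': P(biased) = 0.15·0.7297 / (0.15·0.7297 + 0.5·0.2703) ≈ 0.4475
After 'red': P(biased) = 0.85·0.4475 / (0.85·0.4475 + 0.5·0.5525) ≈ 0.5793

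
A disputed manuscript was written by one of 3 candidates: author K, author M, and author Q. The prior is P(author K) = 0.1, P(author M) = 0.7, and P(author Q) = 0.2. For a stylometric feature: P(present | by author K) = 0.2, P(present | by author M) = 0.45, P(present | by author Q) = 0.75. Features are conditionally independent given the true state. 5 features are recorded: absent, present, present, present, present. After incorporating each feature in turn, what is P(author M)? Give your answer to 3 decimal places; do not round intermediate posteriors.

After 'absent': normaliser = 0.8·0.1000 + 0.55·0.7000 + 0.25·0.2000; P(author K) ≈ 0.1553, P(author M) ≈ 0.7476, P(author Q) ≈ 0.0971
After 'present': normaliser = 0.2·0.1553 + 0.45·0.7476 + 0.75·0.0971; P(author K) ≈ 0.0706, P(author M) ≈ 0.7641, P(author Q) ≈ 0.1654
After 'present': normaliser = 0.2·0.0706 + 0.45·0.7641 + 0.75·0.1654; P(author K) ≈ 0.0293, P(author M) ≈ 0.7134, P(author Q) ≈ 0.2573
After 'present': normaliser = 0.2·0.0293 + 0.45·0.7134 + 0.75·0.2573; P(author K) ≈ 0.0113, P(author M) ≈ 0.6175, P(author Q) ≈ 0.3713
After 'present': normaliser = 0.2·0.0113 + 0.45·0.6175 + 0.75·0.3713; P(author K) ≈ 0.0040, P(author M) ≈ 0.4975, P(author Q) ≈ 0.4985

0.497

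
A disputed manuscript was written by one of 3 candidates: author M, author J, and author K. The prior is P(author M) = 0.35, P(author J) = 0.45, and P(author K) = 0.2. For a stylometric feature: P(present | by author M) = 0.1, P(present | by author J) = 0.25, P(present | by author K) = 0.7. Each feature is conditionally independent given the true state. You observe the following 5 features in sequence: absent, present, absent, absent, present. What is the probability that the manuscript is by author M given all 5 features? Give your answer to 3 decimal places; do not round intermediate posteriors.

0.150

After 'absent': normaliser = 0.9·0.3500 + 0.75·0.4500 + 0.3·0.2000; P(author M) ≈ 0.4421, P(author J) ≈ 0.4737, P(author K) ≈ 0.0842
After 'present': normaliser = 0.1·0.4421 + 0.25·0.4737 + 0.7·0.0842; P(author M) ≈ 0.1995, P(author J) ≈ 0.5344, P(author K) ≈ 0.2660
After 'absent': normaliser = 0.9·0.1995 + 0.75·0.5344 + 0.3·0.2660; P(author M) ≈ 0.2720, P(author J) ≈ 0.6071, P(author K) ≈ 0.1209
After 'absent': normaliser = 0.9·0.2720 + 0.75·0.6071 + 0.3·0.1209; P(author M) ≈ 0.3324, P(author J) ≈ 0.6183, P(author K) ≈ 0.0492
After 'present': normaliser = 0.1·0.3324 + 0.25·0.6183 + 0.7·0.0492; P(author M) ≈ 0.1495, P(author J) ≈ 0.6954, P(author K) ≈ 0.1551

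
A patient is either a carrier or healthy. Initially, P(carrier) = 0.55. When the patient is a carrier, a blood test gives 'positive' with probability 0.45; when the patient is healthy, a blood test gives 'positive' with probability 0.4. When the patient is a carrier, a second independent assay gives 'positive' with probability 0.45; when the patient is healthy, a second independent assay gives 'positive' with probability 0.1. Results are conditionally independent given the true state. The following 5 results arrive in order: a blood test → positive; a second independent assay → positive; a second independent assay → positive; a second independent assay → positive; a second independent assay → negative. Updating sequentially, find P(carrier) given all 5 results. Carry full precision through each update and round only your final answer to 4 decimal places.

Apply Bayes' rule sequentially, carrying P(carrier) forward.
After a blood test='positive': P(carrier) = 0.45·0.5500 / (0.45·0.5500 + 0.4·0.4500) ≈ 0.5789
After a second independent assay='positive': P(carrier) = 0.45·0.5789 / (0.45·0.5789 + 0.1·0.4211) ≈ 0.8609
After a second independent assay='positive': P(carrier) = 0.45·0.8609 / (0.45·0.8609 + 0.1·0.1391) ≈ 0.9653
After a second independent assay='positive': P(carrier) = 0.45·0.9653 / (0.45·0.9653 + 0.1·0.0347) ≈ 0.9921
After a second independent assay='negative': P(carrier) = 0.55·0.9921 / (0.55·0.9921 + 0.9·0.0079) ≈ 0.9871

0.9871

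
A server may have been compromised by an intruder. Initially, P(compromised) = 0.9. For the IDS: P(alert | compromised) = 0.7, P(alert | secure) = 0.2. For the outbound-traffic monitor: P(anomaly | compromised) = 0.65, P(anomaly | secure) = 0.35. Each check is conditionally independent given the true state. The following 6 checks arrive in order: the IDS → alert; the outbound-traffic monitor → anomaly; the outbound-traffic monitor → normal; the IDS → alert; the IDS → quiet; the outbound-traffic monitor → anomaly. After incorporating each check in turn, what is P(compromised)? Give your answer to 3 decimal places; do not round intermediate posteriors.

0.987

After the IDS='alert': P(compromised) = 0.7·0.9000 / (0.7·0.9000 + 0.2·0.1000) ≈ 0.9692
After the outbound-traffic monitor='anomaly': P(compromised) = 0.65·0.9692 / (0.65·0.9692 + 0.35·0.0308) ≈ 0.9832
After the outbound-traffic monitor='normal': P(compromised) = 0.35·0.9832 / (0.35·0.9832 + 0.65·0.0168) ≈ 0.9692
After the IDS='alert': P(compromised) = 0.7·0.9692 / (0.7·0.9692 + 0.2·0.0308) ≈ 0.9910
After the IDS='quiet': P(compromised) = 0.3·0.9910 / (0.3·0.9910 + 0.8·0.0090) ≈ 0.9764
After the outbound-traffic monitor='anomaly': P(compromised) = 0.65·0.9764 / (0.65·0.9764 + 0.35·0.0236) ≈ 0.9871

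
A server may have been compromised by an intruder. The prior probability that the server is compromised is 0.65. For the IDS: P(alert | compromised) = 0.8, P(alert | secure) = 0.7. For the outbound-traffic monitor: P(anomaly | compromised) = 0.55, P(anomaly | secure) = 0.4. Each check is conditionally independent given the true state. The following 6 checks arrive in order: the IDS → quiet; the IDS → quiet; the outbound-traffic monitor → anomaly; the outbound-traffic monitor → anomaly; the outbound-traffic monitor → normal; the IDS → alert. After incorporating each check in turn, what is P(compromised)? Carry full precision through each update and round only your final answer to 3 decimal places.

0.572

After the IDS='quiet': P(compromised) = 0.2·0.6500 / (0.2·0.6500 + 0.3·0.3500) ≈ 0.5532
After the IDS='quiet': P(compromised) = 0.2·0.5532 / (0.2·0.5532 + 0.3·0.4468) ≈ 0.4522
After the outbound-traffic monitor='anomaly': P(compromised) = 0.55·0.4522 / (0.55·0.4522 + 0.4·0.5478) ≈ 0.5316
After the outbound-traffic monitor='anomaly': P(compromised) = 0.55·0.5316 / (0.55·0.5316 + 0.4·0.4684) ≈ 0.6095
After the outbound-traffic monitor='normal': P(compromised) = 0.45·0.6095 / (0.45·0.6095 + 0.6·0.3905) ≈ 0.5393
After the IDS='alert': P(compromised) = 0.8·0.5393 / (0.8·0.5393 + 0.7·0.4607) ≈ 0.5722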